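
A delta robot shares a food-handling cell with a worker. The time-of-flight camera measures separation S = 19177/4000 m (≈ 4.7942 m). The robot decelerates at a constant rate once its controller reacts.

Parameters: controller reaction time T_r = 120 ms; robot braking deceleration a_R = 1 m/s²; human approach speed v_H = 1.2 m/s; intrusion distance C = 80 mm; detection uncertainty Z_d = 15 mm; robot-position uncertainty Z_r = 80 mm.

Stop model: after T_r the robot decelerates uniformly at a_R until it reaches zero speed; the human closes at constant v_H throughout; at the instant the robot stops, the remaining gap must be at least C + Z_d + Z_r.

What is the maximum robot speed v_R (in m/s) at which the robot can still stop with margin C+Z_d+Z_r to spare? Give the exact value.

quadratic (1/2)·v² + (33/25)·v + (-17901/4000) = 0
  disc = (33/25)² − 4·(1/2)·(-17901/4000) = 106929/10000 ; √disc = 327/100
  v_R = (−(33/25) + 327/100) / (2·(1/2)) = 39/20 m/s
check:
T_s = v_R/a_R = (39/20)/1 = 1.9500 s
robot in T_r: 1.9500·0.1200 = 0.2340 m
braking distance = 1.9500²/(2·1.0000) = 1.9013 m
human closes 1.2000·2.0700 = 2.4840 m
margins: 0.0800+0.0150+0.0800 = 0.1750 m
sum ≈ 0.2340+1.9013+2.4840+0.1750 ≈ 4.7942 m = S ✓

v_R_max = 39/20 m/s = 1.9500 m/s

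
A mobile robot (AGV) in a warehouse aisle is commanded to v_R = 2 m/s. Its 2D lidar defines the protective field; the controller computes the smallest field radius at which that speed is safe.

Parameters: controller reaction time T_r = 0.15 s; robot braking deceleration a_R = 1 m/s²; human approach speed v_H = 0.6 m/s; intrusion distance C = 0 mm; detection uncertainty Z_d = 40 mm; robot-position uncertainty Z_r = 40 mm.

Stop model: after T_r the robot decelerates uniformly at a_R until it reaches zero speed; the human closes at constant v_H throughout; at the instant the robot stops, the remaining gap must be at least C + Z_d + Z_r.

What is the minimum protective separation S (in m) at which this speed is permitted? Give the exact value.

braking lasts T_s = 2/1 = 2.0000 s
robot covers v_R·T_r = 2.0000·0.1500 = 0.3000 m before braking
robot under decel: 2.0000²/(2·1.0000) = 2.0000 m
human closes 0.6000·2.1500 = 1.2900 m
C+Z_d+Z_r = 0.0000+0.0400+0.0400 = 0.0800 m
S_min ≈ 0.3000+2.0000+1.2900+0.0800  ⇒  S_min = 367/100 m

S_min = 367/100 m = 3.6700 m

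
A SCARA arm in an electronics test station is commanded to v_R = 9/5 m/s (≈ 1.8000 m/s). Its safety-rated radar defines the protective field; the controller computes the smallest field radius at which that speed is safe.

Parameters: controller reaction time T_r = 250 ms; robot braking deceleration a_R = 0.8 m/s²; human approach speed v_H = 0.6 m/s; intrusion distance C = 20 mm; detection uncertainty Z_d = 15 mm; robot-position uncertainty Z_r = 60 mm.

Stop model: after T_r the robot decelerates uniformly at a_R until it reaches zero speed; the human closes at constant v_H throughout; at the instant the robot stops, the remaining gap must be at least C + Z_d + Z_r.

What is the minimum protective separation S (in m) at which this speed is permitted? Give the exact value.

braking lasts T_s = (9/5)/(4/5) = 2.2500 s
robot covers v_R·T_r = 1.8000·0.2500 = 0.4500 m before braking
braking distance = 1.8000²/(2·0.8000) = 2.0250 m
human closes 0.6000·2.5000 = 1.5000 m
C+Z_d+Z_r = 0.0200+0.0150+0.0600 = 0.0950 m
S_min ≈ 0.4500+2.0250+1.5000+0.0950  ⇒  S_min = 407/100 m

S_min = 407/100 m = 4.0700 m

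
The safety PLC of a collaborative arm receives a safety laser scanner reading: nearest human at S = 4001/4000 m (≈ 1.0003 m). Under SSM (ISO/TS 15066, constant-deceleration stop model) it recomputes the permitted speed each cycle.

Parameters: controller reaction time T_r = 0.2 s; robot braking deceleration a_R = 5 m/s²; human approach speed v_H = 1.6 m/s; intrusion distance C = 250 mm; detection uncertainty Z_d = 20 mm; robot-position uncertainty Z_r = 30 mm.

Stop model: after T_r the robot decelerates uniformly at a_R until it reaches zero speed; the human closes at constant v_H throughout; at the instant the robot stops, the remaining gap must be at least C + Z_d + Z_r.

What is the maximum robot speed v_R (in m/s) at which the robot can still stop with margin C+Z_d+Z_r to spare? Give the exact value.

at the boundary: (1/10)·v² + (13/25)·v + (-1521/4000) = 0
  disc = (13/25)² − 4·(1/10)·(-1521/4000) = 169/400 ; √disc = 13/20
  v_R = (−(13/25) + 13/20) / (2·(1/10)) = 13/20 m/s
check:
stop time T_s = (13/20)/5 = 0.1300 s
robot in T_r: 0.6500·0.2000 = 0.1300 m
robot covers 0.6500·0.1300 − ½·5.0000·0.1300² = 0.0423 m while stopping
human over T_r+T_s: 1.6000·(0.2000+0.1300) = 0.5280 m
residual clearance needed = 0.2500+0.0200+0.0300 = 0.3000 m
sum ≈ 0.1300+0.0423+0.5280+0.3000 ≈ 1.0003 m = S ✓

v_R_max = 13/20 m/s = 0.6500 m/s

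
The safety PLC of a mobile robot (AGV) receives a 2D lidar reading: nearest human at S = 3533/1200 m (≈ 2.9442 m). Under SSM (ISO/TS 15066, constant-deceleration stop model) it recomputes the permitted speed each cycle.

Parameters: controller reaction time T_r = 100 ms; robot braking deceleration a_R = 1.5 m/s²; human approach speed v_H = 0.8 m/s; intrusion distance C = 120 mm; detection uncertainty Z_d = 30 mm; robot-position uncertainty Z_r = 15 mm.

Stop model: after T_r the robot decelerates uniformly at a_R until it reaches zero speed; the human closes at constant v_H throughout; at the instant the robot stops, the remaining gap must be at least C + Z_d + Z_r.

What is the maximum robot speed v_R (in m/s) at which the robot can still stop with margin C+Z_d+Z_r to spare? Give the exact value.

quadratic (1/3)·v² + (19/30)·v + (-3239/1200) = 0
  disc = (19/30)² − 4·(1/3)·(-3239/1200) = 4 ; √disc = 2
  v_R = (−(19/30) + 2) / (2·(1/3)) = 41/20 m/s
check:
T_s = v_R/a_R = (41/20)/(3/2) = 1.3667 s
reaction-phase robot travel = 2.0500·0.1000 = 0.2050 m
braking distance = 2.0500²/(2·1.5000) = 1.4008 m
human over T_r+T_s: 0.8000·(0.1000+1.3667) = 1.1733 m
margins: 0.1200+0.0300+0.0150 = 0.1650 m
sum ≈ 0.2050+1.4008+1.1733+0.1650 ≈ 2.9442 m = S ✓

v_R_max = 41/20 m/s = 2.0500 m/s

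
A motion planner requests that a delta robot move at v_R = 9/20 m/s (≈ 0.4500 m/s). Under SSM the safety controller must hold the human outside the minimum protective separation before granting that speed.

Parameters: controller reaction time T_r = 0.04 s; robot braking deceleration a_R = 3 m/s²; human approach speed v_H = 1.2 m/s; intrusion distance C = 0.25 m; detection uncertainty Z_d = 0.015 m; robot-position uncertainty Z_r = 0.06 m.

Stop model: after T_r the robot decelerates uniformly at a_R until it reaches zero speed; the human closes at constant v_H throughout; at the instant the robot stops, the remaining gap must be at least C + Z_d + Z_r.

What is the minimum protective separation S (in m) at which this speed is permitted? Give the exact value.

S_min = 2419/4000 m = 0.6048 m

braking lasts T_s = (9/20)/3 = 0.1500 s
reaction-phase robot travel = 0.4500·0.0400 = 0.0180 m
braking distance = 0.4500²/(2·3.0000) = 0.0338 m
human over T_r+T_s: 1.2000·(0.0400+0.1500) = 0.2280 m
margins: 0.2500+0.0150+0.0600 = 0.3250 m
S_min ≈ 0.0180+0.0338+0.2280+0.3250  ⇒  S_min = 2419/4000 m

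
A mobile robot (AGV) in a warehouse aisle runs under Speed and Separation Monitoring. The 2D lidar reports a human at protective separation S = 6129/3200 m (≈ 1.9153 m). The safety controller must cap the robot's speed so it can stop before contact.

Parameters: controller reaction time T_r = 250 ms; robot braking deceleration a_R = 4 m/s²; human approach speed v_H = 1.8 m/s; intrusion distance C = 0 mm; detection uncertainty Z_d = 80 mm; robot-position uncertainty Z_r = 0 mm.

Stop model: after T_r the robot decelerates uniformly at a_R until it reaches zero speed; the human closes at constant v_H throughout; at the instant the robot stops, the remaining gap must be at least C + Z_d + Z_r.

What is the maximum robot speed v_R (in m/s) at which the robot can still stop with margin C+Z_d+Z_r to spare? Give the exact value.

collect terms ⇒ (1/8)·v_R² + (7/10)·v_R + (-4433/3200) = 0
  disc = (7/10)² − 4·(1/8)·(-4433/3200) = 7569/6400 ; √disc = 87/80
  v_R = (−(7/10) + 87/80) / (2·(1/8)) = 31/20 m/s
check:
braking lasts T_s = (31/20)/4 = 0.3875 s
reaction-phase robot travel = 1.5500·0.2500 = 0.3875 m
braking distance = 1.5500²/(2·4.0000) = 0.3003 m
human closes 1.8000·0.6375 = 1.1475 m
residual clearance needed = 0.0000+0.0800+0.0000 = 0.0800 m
sum ≈ 0.3875+0.3003+1.1475+0.0800 ≈ 1.9153 m = S ✓

v_R_max = 31/20 m/s = 1.5500 m/s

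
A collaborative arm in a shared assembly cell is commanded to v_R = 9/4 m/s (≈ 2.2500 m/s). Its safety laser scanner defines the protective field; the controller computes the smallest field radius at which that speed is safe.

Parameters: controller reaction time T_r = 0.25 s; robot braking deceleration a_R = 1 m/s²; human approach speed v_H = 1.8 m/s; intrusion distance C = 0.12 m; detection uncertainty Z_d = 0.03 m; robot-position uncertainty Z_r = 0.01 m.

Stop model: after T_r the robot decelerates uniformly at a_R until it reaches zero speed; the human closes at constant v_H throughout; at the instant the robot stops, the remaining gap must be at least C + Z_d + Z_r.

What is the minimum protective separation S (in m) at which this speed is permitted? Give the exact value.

S_min = 6203/800 m = 7.7538 m

braking lasts T_s = (9/4)/1 = 2.2500 s
reaction-phase robot travel = 2.2500·0.2500 = 0.5625 m
robot under decel: 2.2500²/(2·1.0000) = 2.5312 m
human over T_r+T_s: 1.8000·(0.2500+2.2500) = 4.5000 m
C+Z_d+Z_r = 0.1200+0.0300+0.0100 = 0.1600 m
S_min ≈ 0.5625+2.5312+4.5000+0.1600  ⇒  S_min = 6203/800 m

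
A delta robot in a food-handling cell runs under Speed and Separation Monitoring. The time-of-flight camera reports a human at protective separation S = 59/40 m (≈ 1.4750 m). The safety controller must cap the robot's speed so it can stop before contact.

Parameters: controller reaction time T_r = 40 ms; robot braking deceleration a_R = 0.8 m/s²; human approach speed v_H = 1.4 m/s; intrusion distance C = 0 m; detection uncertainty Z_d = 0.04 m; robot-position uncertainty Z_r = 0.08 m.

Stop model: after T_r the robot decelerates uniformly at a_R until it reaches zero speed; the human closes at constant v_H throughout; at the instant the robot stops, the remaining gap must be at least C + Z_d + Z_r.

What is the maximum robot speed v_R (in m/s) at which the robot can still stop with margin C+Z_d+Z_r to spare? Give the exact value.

v_R_max = 3/5 m/s = 0.6000 m/s

quadratic (5/8)·v² + (179/100)·v + (-1299/1000) = 0
  disc = (179/100)² − 4·(5/8)·(-1299/1000) = 16129/2500 ; √disc = 127/50
  v_R = (−(179/100) + 127/50) / (2·(5/8)) = 3/5 m/s
check:
stop time T_s = (3/5)/(4/5) = 0.7500 s
robot covers v_R·T_r = 0.6000·0.0400 = 0.0240 m before braking
robot covers 0.6000·0.7500 − ½·0.8000·0.7500² = 0.2250 m while stopping
human over T_r+T_s: 1.4000·(0.0400+0.7500) = 1.1060 m
margins: 0.0000+0.0400+0.0800 = 0.1200 m
sum ≈ 0.0240+0.2250+1.1060+0.1200 ≈ 1.4750 m = S ✓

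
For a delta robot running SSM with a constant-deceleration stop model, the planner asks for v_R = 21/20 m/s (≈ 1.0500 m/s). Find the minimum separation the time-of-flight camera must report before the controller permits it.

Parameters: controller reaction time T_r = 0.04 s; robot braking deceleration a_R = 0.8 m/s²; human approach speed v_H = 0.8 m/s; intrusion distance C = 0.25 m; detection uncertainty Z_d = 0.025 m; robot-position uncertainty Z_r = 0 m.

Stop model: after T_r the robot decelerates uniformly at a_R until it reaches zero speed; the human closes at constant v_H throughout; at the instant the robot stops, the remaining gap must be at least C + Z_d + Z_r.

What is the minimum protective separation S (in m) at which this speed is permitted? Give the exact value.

S_min = 33409/16000 m = 2.0881 m

braking lasts T_s = (21/20)/(4/5) = 1.3125 s
robot in T_r: 1.0500·0.0400 = 0.0420 m
robot under decel: 1.0500²/(2·0.8000) = 0.6891 m
human over T_r+T_s: 0.8000·(0.0400+1.3125) = 1.0820 m
margins: 0.2500+0.0250+0.0000 = 0.2750 m
S_min ≈ 0.0420+0.6891+1.0820+0.2750  ⇒  S_min = 33409/16000 m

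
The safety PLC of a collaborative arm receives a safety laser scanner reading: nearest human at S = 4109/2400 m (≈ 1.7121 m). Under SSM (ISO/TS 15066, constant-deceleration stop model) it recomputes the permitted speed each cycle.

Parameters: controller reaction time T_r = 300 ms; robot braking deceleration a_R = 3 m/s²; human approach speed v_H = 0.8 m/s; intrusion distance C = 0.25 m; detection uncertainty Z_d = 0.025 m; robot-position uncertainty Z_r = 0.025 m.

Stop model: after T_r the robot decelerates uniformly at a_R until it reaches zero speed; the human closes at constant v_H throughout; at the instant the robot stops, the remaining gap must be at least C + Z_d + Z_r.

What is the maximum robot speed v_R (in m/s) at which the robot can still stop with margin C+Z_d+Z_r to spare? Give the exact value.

quadratic (1/6)·v² + (17/30)·v + (-2813/2400) = 0
  disc = (17/30)² − 4·(1/6)·(-2813/2400) = 441/400 ; √disc = 21/20
  v_R = (−(17/30) + 21/20) / (2·(1/6)) = 29/20 m/s
check:
stop time T_s = (29/20)/3 = 0.4833 s
reaction-phase robot travel = 1.4500·0.3000 = 0.4350 m
robot covers 1.4500·0.4833 − ½·3.0000·0.4833² = 0.3504 m while stopping
human closes 0.8000·0.7833 = 0.6267 m
C+Z_d+Z_r = 0.2500+0.0250+0.0250 = 0.3000 m
sum ≈ 0.4350+0.3504+0.6267+0.3000 ≈ 1.7121 m = S ✓

v_R_max = 29/20 m/s = 1.4500 m/s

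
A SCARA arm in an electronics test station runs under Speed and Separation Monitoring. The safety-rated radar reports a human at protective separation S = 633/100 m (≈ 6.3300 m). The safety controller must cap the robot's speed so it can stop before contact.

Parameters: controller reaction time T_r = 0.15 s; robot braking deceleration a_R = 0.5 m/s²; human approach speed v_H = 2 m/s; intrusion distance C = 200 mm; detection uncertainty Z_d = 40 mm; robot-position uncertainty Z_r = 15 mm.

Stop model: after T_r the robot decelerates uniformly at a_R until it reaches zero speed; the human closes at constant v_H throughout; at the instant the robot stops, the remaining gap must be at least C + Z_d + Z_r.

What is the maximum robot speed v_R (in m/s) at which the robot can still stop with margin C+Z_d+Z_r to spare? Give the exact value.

v_R_max = 11/10 m/s = 1.1000 m/s

at the boundary: (1)·v² + (83/20)·v + (-231/40) = 0
  disc = (83/20)² − 4·(1)·(-231/40) = 16129/400 ; √disc = 127/20
  v_R = (−(83/20) + 127/20) / (2·(1)) = 11/10 m/s
check:
braking lasts T_s = (11/10)/(1/2) = 2.2000 s
robot covers v_R·T_r = 1.1000·0.1500 = 0.1650 m before braking
braking distance = 1.1000²/(2·0.5000) = 1.2100 m
human closes 2.0000·2.3500 = 4.7000 m
margins: 0.2000+0.0400+0.0150 = 0.2550 m
sum ≈ 0.1650+1.2100+4.7000+0.2550 ≈ 6.3300 m = S ✓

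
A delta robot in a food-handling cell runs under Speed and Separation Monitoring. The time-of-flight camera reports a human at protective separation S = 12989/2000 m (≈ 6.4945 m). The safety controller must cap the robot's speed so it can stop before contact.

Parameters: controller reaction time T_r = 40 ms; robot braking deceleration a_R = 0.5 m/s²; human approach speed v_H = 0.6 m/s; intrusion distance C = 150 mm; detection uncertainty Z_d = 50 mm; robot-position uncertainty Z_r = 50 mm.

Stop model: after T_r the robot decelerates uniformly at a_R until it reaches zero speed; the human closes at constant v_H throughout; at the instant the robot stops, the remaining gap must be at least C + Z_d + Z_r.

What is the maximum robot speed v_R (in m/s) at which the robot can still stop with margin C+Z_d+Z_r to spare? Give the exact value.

v_R_max = 39/20 m/s = 1.9500 m/s

at the boundary: (1)·v² + (31/25)·v + (-12441/2000) = 0
  disc = (31/25)² − 4·(1)·(-12441/2000) = 66049/2500 ; √disc = 257/50
  v_R = (−(31/25) + 257/50) / (2·(1)) = 39/20 m/s
check:
stop time T_s = (39/20)/(1/2) = 3.9000 s
robot covers v_R·T_r = 1.9500·0.0400 = 0.0780 m before braking
robot under decel: 1.9500²/(2·0.5000) = 3.8025 m
human closes 0.6000·3.9400 = 2.3640 m
C+Z_d+Z_r = 0.1500+0.0500+0.0500 = 0.2500 m
sum ≈ 0.0780+3.8025+2.3640+0.2500 ≈ 6.4945 m = S ✓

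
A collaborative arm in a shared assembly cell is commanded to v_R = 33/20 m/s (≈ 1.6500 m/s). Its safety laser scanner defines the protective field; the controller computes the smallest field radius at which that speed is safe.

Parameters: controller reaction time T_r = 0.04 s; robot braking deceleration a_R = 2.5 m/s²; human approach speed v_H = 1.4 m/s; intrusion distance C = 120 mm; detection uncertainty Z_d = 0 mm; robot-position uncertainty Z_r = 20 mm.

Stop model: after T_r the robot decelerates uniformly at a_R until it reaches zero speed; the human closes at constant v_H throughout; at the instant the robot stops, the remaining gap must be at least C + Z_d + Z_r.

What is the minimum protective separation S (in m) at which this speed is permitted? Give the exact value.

T_s = v_R/a_R = (33/20)/(5/2) = 0.6600 s
reaction-phase robot travel = 1.6500·0.0400 = 0.0660 m
braking distance = 1.6500²/(2·2.5000) = 0.5445 m
person approaches 1.4000·(0.0400+0.6600) = 0.9800 m
residual clearance needed = 0.1200+0.0000+0.0200 = 0.1400 m
S_min ≈ 0.0660+0.5445+0.9800+0.1400  ⇒  S_min = 3461/2000 m

S_min = 3461/2000 m = 1.7305 m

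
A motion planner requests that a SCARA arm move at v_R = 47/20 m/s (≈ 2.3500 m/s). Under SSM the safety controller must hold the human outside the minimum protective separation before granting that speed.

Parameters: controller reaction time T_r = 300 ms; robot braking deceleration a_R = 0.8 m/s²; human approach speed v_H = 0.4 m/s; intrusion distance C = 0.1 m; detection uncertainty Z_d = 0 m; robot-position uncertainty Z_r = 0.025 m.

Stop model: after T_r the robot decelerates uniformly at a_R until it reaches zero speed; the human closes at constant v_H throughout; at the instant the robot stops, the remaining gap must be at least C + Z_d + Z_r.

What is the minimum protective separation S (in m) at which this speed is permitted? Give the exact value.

stop time T_s = (47/20)/(4/5) = 2.9375 s
robot covers v_R·T_r = 2.3500·0.3000 = 0.7050 m before braking
robot under decel: 2.3500²/(2·0.8000) = 3.4516 m
human over T_r+T_s: 0.4000·(0.3000+2.9375) = 1.2950 m
residual clearance needed = 0.1000+0.0000+0.0250 = 0.1250 m
S_min ≈ 0.7050+3.4516+1.2950+0.1250  ⇒  S_min = 3569/640 m

S_min = 3569/640 m = 5.5766 m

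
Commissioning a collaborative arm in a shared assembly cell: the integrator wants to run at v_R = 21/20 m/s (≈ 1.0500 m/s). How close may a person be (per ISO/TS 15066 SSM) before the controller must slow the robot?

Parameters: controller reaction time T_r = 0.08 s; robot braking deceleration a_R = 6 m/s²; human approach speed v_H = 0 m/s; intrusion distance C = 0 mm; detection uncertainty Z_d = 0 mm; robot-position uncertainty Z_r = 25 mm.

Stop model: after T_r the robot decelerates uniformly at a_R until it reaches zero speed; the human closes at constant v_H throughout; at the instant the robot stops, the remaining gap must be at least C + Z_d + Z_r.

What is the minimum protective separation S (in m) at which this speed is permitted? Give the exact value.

S_min = 1607/8000 m = 0.2009 m

braking lasts T_s = (21/20)/6 = 0.1750 s
reaction-phase robot travel = 1.0500·0.0800 = 0.0840 m
robot covers 1.0500·0.1750 − ½·6.0000·0.1750² = 0.0919 m while stopping
person approaches 0.0000·(0.0800+0.1750) = 0.0000 m
C+Z_d+Z_r = 0.0000+0.0000+0.0250 = 0.0250 m
S_min ≈ 0.0840+0.0919+0.0000+0.0250  ⇒  S_min = 1607/8000 m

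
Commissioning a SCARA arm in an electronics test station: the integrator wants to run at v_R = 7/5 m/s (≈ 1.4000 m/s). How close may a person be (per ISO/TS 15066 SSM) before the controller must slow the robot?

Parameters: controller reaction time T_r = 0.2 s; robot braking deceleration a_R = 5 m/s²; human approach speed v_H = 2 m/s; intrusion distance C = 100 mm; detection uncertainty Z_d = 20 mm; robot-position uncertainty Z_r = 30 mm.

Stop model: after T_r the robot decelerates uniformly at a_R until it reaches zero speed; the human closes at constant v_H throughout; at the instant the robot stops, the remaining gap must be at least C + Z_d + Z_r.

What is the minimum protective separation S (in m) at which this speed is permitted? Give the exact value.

S_min = 793/500 m = 1.5860 m

braking lasts T_s = (7/5)/5 = 0.2800 s
robot covers v_R·T_r = 1.4000·0.2000 = 0.2800 m before braking
robot under decel: 1.4000²/(2·5.0000) = 0.1960 m
person approaches 2.0000·(0.2000+0.2800) = 0.9600 m
residual clearance needed = 0.1000+0.0200+0.0300 = 0.1500 m
S_min ≈ 0.2800+0.1960+0.9600+0.1500  ⇒  S_min = 793/500 m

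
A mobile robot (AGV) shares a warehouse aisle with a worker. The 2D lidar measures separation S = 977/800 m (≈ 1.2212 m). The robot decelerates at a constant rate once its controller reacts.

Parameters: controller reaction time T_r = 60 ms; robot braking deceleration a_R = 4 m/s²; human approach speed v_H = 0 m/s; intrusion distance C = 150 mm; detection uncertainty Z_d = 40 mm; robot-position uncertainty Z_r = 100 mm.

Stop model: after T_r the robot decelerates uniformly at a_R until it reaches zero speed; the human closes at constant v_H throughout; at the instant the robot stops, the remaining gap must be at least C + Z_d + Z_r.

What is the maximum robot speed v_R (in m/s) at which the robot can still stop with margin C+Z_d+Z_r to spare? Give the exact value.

v_R_max = 5/2 m/s = 2.5000 m/s

at the boundary: (1/8)·v² + (3/50)·v + (-149/160) = 0
  disc = (3/50)² − 4·(1/8)·(-149/160) = 18769/40000 ; √disc = 137/200
  v_R = (−(3/50) + 137/200) / (2·(1/8)) = 5/2 m/s
check:
T_s = v_R/a_R = (5/2)/4 = 0.6250 s
robot covers v_R·T_r = 2.5000·0.0600 = 0.1500 m before braking
robot covers 2.5000·0.6250 − ½·4.0000·0.6250² = 0.7812 m while stopping
human closes 0.0000·0.6850 = 0.0000 m
margins: 0.1500+0.0400+0.1000 = 0.2900 m
sum ≈ 0.1500+0.7812+0.0000+0.2900 ≈ 1.2212 m = S ✓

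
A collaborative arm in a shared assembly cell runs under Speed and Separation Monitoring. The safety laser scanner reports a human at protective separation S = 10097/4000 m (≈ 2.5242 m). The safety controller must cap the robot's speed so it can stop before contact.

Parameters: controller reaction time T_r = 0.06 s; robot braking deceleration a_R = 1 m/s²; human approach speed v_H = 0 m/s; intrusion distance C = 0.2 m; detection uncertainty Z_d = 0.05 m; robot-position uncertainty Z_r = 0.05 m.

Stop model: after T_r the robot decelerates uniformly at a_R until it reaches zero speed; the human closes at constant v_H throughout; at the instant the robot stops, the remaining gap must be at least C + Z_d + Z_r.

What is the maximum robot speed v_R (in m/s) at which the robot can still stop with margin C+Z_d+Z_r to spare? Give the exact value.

at the boundary: (1/2)·v² + (3/50)·v + (-8897/4000) = 0
  disc = (3/50)² − 4·(1/2)·(-8897/4000) = 44521/10000 ; √disc = 211/100
  v_R = (−(3/50) + 211/100) / (2·(1/2)) = 41/20 m/s
check:
T_s = v_R/a_R = (41/20)/1 = 2.0500 s
reaction-phase robot travel = 2.0500·0.0600 = 0.1230 m
robot covers 2.0500·2.0500 − ½·1.0000·2.0500² = 2.1012 m while stopping
human over T_r+T_s: 0.0000·(0.0600+2.0500) = 0.0000 m
margins: 0.2000+0.0500+0.0500 = 0.3000 m
sum ≈ 0.1230+2.1012+0.0000+0.3000 ≈ 2.5242 m = S ✓

v_R_max = 41/20 m/s = 2.0500 m/s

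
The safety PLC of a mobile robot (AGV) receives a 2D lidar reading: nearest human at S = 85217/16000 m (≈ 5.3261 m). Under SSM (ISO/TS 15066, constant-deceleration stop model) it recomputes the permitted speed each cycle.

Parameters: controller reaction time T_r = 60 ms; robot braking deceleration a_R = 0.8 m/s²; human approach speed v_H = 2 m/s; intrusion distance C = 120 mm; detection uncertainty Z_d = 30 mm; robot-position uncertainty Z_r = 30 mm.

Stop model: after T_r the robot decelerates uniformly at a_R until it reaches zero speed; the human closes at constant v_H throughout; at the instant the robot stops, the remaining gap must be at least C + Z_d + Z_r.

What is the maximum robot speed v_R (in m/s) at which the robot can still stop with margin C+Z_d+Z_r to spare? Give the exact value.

at the boundary: (5/8)·v² + (64/25)·v + (-80417/16000) = 0
  disc = (64/25)² − 4·(5/8)·(-80417/16000) = 3059001/160000 ; √disc = 1749/400
  v_R = (−(64/25) + 1749/400) / (2·(5/8)) = 29/20 m/s
check:
stop time T_s = (29/20)/(4/5) = 1.8125 s
reaction-phase robot travel = 1.4500·0.0600 = 0.0870 m
robot covers 1.4500·1.8125 − ½·0.8000·1.8125² = 1.3141 m while stopping
person approaches 2.0000·(0.0600+1.8125) = 3.7450 m
residual clearance needed = 0.1200+0.0300+0.0300 = 0.1800 m
sum ≈ 0.0870+1.3141+3.7450+0.1800 ≈ 5.3261 m = S ✓

v_R_max = 29/20 m/s = 1.4500 m/s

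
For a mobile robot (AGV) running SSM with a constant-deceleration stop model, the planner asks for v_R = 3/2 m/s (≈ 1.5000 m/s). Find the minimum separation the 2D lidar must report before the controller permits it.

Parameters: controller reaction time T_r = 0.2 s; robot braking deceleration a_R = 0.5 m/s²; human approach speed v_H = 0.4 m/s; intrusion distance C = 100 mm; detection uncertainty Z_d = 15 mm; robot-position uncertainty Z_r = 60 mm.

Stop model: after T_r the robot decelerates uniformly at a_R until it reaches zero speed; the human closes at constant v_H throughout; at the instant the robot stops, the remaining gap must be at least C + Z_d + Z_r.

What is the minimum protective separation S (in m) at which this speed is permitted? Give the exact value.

S_min = 801/200 m = 4.0050 m

stop time T_s = (3/2)/(1/2) = 3.0000 s
robot covers v_R·T_r = 1.5000·0.2000 = 0.3000 m before braking
robot covers 1.5000·3.0000 − ½·0.5000·3.0000² = 2.2500 m while stopping
human over T_r+T_s: 0.4000·(0.2000+3.0000) = 1.2800 m
C+Z_d+Z_r = 0.1000+0.0150+0.0600 = 0.1750 m
S_min ≈ 0.3000+2.2500+1.2800+0.1750  ⇒  S_min = 801/200 m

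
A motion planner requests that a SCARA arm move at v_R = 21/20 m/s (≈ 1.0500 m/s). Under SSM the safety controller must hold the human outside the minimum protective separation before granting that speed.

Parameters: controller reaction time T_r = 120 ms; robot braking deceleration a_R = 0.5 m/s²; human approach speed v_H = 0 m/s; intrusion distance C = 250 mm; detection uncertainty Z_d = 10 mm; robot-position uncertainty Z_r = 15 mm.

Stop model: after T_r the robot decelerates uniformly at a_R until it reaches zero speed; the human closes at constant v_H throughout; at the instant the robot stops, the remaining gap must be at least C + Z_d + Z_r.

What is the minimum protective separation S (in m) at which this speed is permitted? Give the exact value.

S_min = 3007/2000 m = 1.5035 m

stop time T_s = (21/20)/(1/2) = 2.1000 s
robot covers v_R·T_r = 1.0500·0.1200 = 0.1260 m before braking
braking distance = 1.0500²/(2·0.5000) = 1.1025 m
human closes 0.0000·2.2200 = 0.0000 m
C+Z_d+Z_r = 0.2500+0.0100+0.0150 = 0.2750 m
S_min ≈ 0.1260+1.1025+0.0000+0.2750  ⇒  S_min = 3007/2000 m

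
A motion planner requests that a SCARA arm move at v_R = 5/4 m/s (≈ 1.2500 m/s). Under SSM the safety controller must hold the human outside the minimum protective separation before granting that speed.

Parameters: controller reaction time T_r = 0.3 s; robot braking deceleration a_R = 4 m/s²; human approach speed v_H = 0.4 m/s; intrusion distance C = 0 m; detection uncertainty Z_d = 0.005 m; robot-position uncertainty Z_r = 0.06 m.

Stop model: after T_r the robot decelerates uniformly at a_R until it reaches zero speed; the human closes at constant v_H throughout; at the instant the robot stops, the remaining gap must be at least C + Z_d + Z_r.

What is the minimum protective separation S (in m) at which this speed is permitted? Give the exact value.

braking lasts T_s = (5/4)/4 = 0.3125 s
reaction-phase robot travel = 1.2500·0.3000 = 0.3750 m
braking distance = 1.2500²/(2·4.0000) = 0.1953 m
human closes 0.4000·0.6125 = 0.2450 m
residual clearance needed = 0.0000+0.0050+0.0600 = 0.0650 m
S_min ≈ 0.3750+0.1953+0.2450+0.0650  ⇒  S_min = 2817/3200 m

S_min = 2817/3200 m = 0.8803 m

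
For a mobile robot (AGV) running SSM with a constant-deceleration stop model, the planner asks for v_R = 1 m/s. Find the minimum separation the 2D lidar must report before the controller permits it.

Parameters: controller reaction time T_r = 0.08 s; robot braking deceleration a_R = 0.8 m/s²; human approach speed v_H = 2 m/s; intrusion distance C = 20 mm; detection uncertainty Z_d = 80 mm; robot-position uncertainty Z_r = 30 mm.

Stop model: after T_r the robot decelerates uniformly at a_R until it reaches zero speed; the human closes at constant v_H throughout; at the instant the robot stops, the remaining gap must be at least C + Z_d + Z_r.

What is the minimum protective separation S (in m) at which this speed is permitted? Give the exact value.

S_min = 699/200 m = 3.4950 m

stop time T_s = 1/(4/5) = 1.2500 s
robot in T_r: 1.0000·0.0800 = 0.0800 m
braking distance = 1.0000²/(2·0.8000) = 0.6250 m
human closes 2.0000·1.3300 = 2.6600 m
margins: 0.0200+0.0800+0.0300 = 0.1300 m
S_min ≈ 0.0800+0.6250+2.6600+0.1300  ⇒  S_min = 699/200 m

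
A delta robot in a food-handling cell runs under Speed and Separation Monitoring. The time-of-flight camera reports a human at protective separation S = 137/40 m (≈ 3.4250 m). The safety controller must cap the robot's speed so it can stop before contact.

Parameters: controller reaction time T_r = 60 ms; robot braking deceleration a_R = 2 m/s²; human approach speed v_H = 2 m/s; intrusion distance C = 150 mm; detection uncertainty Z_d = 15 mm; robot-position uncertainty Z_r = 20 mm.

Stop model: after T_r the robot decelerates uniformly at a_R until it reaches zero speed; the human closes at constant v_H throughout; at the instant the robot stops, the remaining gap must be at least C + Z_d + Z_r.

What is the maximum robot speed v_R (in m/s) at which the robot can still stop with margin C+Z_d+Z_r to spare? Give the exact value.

collect terms ⇒ (1/4)·v_R² + (53/50)·v_R + (-78/25) = 0
  disc = (53/50)² − 4·(1/4)·(-78/25) = 10609/2500 ; √disc = 103/50
  v_R = (−(53/50) + 103/50) / (2·(1/4)) = 2 m/s
check:
T_s = v_R/a_R = 2/2 = 1.0000 s
robot covers v_R·T_r = 2.0000·0.0600 = 0.1200 m before braking
braking distance = 2.0000²/(2·2.0000) = 1.0000 m
person approaches 2.0000·(0.0600+1.0000) = 2.1200 m
C+Z_d+Z_r = 0.1500+0.0150+0.0200 = 0.1850 m
sum ≈ 0.1200+1.0000+2.1200+0.1850 ≈ 3.4250 m = S ✓

v_R_max = 2 m/s = 2.0000 m/s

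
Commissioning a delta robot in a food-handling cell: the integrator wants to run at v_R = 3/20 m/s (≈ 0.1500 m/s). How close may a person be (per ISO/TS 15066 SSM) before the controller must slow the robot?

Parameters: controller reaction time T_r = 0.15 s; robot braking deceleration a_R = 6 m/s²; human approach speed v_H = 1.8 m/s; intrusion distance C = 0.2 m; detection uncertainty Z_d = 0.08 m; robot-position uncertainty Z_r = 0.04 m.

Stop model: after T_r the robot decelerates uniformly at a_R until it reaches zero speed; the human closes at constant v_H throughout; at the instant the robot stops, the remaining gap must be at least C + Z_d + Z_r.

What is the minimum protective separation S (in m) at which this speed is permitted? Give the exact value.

stop time T_s = (3/20)/6 = 0.0250 s
robot in T_r: 0.1500·0.1500 = 0.0225 m
braking distance = 0.1500²/(2·6.0000) = 0.0019 m
human over T_r+T_s: 1.8000·(0.1500+0.0250) = 0.3150 m
C+Z_d+Z_r = 0.2000+0.0800+0.0400 = 0.3200 m
S_min ≈ 0.0225+0.0019+0.3150+0.3200  ⇒  S_min = 211/320 m

S_min = 211/320 m = 0.6594 m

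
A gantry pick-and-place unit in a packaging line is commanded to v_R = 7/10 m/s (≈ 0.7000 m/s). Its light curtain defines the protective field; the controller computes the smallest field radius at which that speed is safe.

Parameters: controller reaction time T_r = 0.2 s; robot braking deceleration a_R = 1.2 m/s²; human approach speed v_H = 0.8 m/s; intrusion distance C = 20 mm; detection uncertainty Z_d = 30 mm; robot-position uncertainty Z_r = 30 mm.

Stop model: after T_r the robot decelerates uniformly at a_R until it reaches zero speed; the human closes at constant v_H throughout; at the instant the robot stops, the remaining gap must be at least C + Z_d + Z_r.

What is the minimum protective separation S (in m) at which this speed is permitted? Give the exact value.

S_min = 1261/1200 m = 1.0508 m

stop time T_s = (7/10)/(6/5) = 0.5833 s
robot covers v_R·T_r = 0.7000·0.2000 = 0.1400 m before braking
robot covers 0.7000·0.5833 − ½·1.2000·0.5833² = 0.2042 m while stopping
human over T_r+T_s: 0.8000·(0.2000+0.5833) = 0.6267 m
C+Z_d+Z_r = 0.0200+0.0300+0.0300 = 0.0800 m
S_min ≈ 0.1400+0.2042+0.6267+0.0800  ⇒  S_min = 1261/1200 m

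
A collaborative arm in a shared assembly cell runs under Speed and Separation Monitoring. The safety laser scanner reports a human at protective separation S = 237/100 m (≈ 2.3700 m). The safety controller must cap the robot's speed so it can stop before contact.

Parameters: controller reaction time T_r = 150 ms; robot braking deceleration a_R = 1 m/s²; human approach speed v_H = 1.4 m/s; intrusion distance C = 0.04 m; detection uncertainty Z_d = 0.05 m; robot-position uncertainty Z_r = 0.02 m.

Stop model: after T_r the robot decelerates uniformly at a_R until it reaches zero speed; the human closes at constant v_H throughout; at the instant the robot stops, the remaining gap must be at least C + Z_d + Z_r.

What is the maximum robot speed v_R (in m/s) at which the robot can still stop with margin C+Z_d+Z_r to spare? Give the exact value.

at the boundary: (1/2)·v² + (31/20)·v + (-41/20) = 0
  disc = (31/20)² − 4·(1/2)·(-41/20) = 2601/400 ; √disc = 51/20
  v_R = (−(31/20) + 51/20) / (2·(1/2)) = 1 m/s
check:
T_s = v_R/a_R = 1/1 = 1.0000 s
robot covers v_R·T_r = 1.0000·0.1500 = 0.1500 m before braking
robot covers 1.0000·1.0000 − ½·1.0000·1.0000² = 0.5000 m while stopping
human closes 1.4000·1.1500 = 1.6100 m
margins: 0.0400+0.0500+0.0200 = 0.1100 m
sum ≈ 0.1500+0.5000+1.6100+0.1100 ≈ 2.3700 m = S ✓

v_R_max = 1 m/s = 1.0000 m/s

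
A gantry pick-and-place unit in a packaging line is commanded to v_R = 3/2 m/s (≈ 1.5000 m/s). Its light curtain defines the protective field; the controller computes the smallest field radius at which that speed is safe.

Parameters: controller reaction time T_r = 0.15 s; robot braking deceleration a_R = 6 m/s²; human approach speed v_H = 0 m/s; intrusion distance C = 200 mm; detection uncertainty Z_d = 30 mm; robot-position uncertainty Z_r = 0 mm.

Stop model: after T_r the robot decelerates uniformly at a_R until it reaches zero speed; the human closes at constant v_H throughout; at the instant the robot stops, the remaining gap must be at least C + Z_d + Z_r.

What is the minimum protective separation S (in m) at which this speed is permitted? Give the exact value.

S_min = 257/400 m = 0.6425 m

braking lasts T_s = (3/2)/6 = 0.2500 s
robot in T_r: 1.5000·0.1500 = 0.2250 m
robot covers 1.5000·0.2500 − ½·6.0000·0.2500² = 0.1875 m while stopping
human over T_r+T_s: 0.0000·(0.1500+0.2500) = 0.0000 m
C+Z_d+Z_r = 0.2000+0.0300+0.0000 = 0.2300 m
S_min ≈ 0.2250+0.1875+0.0000+0.2300  ⇒  S_min = 257/400 m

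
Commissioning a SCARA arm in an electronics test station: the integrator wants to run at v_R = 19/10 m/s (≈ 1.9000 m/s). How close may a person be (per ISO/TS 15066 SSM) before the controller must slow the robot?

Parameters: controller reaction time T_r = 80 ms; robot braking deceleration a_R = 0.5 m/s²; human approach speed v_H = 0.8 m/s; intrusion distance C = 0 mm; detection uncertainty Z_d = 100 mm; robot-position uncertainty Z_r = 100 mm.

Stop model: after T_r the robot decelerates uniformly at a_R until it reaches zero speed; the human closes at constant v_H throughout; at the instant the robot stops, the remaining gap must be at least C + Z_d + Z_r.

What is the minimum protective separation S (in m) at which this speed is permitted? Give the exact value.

S_min = 3533/500 m = 7.0660 m

braking lasts T_s = (19/10)/(1/2) = 3.8000 s
robot in T_r: 1.9000·0.0800 = 0.1520 m
robot under decel: 1.9000²/(2·0.5000) = 3.6100 m
human over T_r+T_s: 0.8000·(0.0800+3.8000) = 3.1040 m
residual clearance needed = 0.0000+0.1000+0.1000 = 0.2000 m
S_min ≈ 0.1520+3.6100+3.1040+0.2000  ⇒  S_min = 3533/500 m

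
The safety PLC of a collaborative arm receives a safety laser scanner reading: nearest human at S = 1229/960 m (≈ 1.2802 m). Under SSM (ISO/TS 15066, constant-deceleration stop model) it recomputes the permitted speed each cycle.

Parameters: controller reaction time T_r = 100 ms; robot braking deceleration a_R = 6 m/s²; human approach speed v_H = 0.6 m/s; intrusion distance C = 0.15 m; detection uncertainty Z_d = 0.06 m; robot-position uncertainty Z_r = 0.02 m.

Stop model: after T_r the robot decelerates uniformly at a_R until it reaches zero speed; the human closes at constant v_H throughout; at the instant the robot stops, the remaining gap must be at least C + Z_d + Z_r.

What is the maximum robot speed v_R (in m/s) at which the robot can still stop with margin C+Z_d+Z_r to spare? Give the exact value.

quadratic (1/12)·v² + (1/5)·v + (-4753/4800) = 0
  disc = (1/5)² − 4·(1/12)·(-4753/4800) = 5329/14400 ; √disc = 73/120
  v_R = (−(1/5) + 73/120) / (2·(1/12)) = 49/20 m/s
check:
braking lasts T_s = (49/20)/6 = 0.4083 s
robot covers v_R·T_r = 2.4500·0.1000 = 0.2450 m before braking
robot covers 2.4500·0.4083 − ½·6.0000·0.4083² = 0.5002 m while stopping
human over T_r+T_s: 0.6000·(0.1000+0.4083) = 0.3050 m
margins: 0.1500+0.0600+0.0200 = 0.2300 m
sum ≈ 0.2450+0.5002+0.3050+0.2300 ≈ 1.2802 m = S ✓

v_R_max = 49/20 m/s = 2.4500 m/s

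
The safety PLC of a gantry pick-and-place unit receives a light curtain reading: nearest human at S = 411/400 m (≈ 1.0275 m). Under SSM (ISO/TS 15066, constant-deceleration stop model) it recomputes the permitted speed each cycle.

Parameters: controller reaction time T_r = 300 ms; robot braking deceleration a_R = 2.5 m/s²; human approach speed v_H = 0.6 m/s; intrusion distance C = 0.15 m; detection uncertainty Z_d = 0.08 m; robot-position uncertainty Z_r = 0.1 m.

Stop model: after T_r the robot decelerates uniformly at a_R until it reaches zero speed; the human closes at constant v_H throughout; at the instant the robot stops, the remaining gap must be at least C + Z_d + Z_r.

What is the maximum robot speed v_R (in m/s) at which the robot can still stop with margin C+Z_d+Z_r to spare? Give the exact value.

v_R_max = 3/4 m/s = 0.7500 m/s

at the boundary: (1/5)·v² + (27/50)·v + (-207/400) = 0
  disc = (27/50)² − 4·(1/5)·(-207/400) = 441/625 ; √disc = 21/25
  v_R = (−(27/50) + 21/25) / (2·(1/5)) = 3/4 m/s
check:
braking lasts T_s = (3/4)/(5/2) = 0.3000 s
robot covers v_R·T_r = 0.7500·0.3000 = 0.2250 m before braking
braking distance = 0.7500²/(2·2.5000) = 0.1125 m
human closes 0.6000·0.6000 = 0.3600 m
residual clearance needed = 0.1500+0.0800+0.1000 = 0.3300 m
sum ≈ 0.2250+0.1125+0.3600+0.3300 ≈ 1.0275 m = S ✓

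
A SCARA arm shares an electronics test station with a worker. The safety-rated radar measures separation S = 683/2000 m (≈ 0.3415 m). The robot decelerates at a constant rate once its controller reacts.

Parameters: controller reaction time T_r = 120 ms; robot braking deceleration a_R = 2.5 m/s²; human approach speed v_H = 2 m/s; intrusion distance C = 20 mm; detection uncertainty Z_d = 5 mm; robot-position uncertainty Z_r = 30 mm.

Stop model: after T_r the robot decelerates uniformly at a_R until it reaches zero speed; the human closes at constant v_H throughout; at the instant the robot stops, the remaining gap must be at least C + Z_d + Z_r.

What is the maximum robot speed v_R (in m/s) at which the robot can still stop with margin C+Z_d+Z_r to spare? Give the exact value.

collect terms ⇒ (1/5)·v_R² + (23/25)·v_R + (-93/2000) = 0
  disc = (23/25)² − 4·(1/5)·(-93/2000) = 2209/2500 ; √disc = 47/50
  v_R = (−(23/25) + 47/50) / (2·(1/5)) = 1/20 m/s
check:
braking lasts T_s = (1/20)/(5/2) = 0.0200 s
reaction-phase robot travel = 0.0500·0.1200 = 0.0060 m
braking distance = 0.0500²/(2·2.5000) = 0.0005 m
person approaches 2.0000·(0.1200+0.0200) = 0.2800 m
residual clearance needed = 0.0200+0.0050+0.0300 = 0.0550 m
sum ≈ 0.0060+0.0005+0.2800+0.0550 ≈ 0.3415 m = S ✓

v_R_max = 1/20 m/s = 0.0500 m/s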